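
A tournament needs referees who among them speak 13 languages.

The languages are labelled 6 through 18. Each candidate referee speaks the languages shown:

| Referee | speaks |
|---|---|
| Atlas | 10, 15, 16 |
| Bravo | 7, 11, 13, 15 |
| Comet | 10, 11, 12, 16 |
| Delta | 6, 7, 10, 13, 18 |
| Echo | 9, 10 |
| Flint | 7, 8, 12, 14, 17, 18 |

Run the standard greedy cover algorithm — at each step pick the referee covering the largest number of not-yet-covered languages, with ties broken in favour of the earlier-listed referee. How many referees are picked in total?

Greedy: pick Flint (covers 6 new) → pick Atlas (covers 3 new) → pick Bravo (covers 2 new) → pick Delta (covers 1 new) → pick Echo (covers 1 new). Total picks: 5.

5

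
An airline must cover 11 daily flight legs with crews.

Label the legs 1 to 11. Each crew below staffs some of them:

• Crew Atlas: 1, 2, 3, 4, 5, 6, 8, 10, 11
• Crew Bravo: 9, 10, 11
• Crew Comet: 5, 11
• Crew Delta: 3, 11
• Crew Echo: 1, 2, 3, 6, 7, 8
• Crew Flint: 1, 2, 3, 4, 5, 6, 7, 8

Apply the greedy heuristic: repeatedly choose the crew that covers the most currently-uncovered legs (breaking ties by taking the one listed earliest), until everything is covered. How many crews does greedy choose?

Greedy: pick Atlas (covers 9 new) → pick Bravo (covers 1 new) → pick Echo (covers 1 new). Total picks: 3.
(The true minimum cover uses only 2 crews, so greedy is not optimal here.)

3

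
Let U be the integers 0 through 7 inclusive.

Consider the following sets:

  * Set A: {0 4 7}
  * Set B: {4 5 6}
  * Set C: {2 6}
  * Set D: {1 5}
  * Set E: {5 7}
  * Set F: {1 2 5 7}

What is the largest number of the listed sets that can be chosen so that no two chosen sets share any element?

A, C, D are pairwise disjoint (A={0,4,7}; C={2,6}; D={1,5}).
Every remaining set overlaps one of these, and no 4 of the listed sets are pairwise disjoint, so 3 is the maximum.

3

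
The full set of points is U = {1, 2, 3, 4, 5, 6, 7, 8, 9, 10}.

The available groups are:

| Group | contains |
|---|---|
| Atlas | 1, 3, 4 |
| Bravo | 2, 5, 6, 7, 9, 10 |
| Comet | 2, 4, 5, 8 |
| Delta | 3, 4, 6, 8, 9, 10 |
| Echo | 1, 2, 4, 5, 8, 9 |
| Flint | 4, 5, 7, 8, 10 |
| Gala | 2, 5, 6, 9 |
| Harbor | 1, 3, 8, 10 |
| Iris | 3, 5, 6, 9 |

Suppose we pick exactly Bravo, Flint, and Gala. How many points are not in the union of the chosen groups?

2

Union of Bravo, Flint, Gala = {2, 4, 5, 6, 7, 8, 9, 10}.
Not covered: 1, 3 — 2 points.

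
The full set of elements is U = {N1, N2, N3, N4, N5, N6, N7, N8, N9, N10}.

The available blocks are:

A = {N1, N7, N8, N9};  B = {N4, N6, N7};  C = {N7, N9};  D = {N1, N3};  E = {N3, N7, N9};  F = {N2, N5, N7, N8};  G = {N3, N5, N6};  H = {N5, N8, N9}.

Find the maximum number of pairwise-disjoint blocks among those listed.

B, D, H are pairwise disjoint (B={N4,N6,N7}; D={N1,N3}; H={N5,N8,N9}).
Every remaining block overlaps one of these, and no 4 of the listed blocks are pairwise disjoint, so 3 is the maximum.

3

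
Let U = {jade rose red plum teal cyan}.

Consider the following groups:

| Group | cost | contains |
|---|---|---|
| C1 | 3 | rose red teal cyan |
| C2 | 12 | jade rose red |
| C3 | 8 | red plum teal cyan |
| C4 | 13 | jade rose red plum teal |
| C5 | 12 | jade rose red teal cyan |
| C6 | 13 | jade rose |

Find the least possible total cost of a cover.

C1, C4 together cover every point (C1 ∪ C4 = {jade, rose, red, plum, teal, cyan}); total cost 3 + 13 = 16.
No covering selection has total cost below 16.

16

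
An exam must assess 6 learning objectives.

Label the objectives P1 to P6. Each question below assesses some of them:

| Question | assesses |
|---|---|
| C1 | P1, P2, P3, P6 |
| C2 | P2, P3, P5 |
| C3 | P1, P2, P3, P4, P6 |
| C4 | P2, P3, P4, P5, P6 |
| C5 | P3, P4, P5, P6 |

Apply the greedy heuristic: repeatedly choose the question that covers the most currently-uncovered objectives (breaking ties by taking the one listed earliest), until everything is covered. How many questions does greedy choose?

Greedy: pick C3 (covers 5 new) → pick C2 (covers 1 new). Total picks: 2.

2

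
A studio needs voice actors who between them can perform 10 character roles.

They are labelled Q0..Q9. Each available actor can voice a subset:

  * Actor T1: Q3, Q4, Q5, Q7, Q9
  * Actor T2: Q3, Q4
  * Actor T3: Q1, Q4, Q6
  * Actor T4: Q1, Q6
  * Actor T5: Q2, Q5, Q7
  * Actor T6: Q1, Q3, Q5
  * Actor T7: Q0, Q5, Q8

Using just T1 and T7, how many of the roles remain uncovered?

Union of T1, T7 = {Q0, Q3, Q4, Q5, Q7, Q8, Q9}.
Not covered: Q1, Q2, Q6 — 3 roles.

3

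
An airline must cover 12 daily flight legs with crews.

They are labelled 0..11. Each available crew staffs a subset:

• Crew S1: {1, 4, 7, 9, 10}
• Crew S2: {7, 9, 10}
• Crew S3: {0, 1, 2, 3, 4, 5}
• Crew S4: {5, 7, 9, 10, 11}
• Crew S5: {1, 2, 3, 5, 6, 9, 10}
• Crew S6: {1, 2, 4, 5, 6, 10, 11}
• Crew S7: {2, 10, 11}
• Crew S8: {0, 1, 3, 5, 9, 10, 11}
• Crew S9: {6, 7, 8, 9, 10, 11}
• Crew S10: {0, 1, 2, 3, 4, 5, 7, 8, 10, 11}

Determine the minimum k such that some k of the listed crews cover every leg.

2

Take {S5, S10}. Their union is {0, 1, 2, 3, 4, 5, 6, 7, 8, 9, 10, 11}, which is all 12 legs.
No single crew has all 12 legs (the largest, S10, has 10), so 2 is optimal.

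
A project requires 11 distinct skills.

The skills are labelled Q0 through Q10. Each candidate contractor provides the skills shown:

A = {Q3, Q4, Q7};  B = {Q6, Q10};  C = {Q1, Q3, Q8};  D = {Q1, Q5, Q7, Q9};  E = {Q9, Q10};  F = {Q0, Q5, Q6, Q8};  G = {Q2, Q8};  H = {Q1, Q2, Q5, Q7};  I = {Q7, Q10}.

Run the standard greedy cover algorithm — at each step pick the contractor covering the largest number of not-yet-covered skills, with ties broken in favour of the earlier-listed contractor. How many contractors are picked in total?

5

Greedy: pick D (covers 4 new) → pick F (covers 3 new) → pick A (covers 2 new) → pick B (covers 1 new) → pick G (covers 1 new). Total picks: 5.
(The true minimum cover uses only 4 contractors, so greedy is not optimal here.)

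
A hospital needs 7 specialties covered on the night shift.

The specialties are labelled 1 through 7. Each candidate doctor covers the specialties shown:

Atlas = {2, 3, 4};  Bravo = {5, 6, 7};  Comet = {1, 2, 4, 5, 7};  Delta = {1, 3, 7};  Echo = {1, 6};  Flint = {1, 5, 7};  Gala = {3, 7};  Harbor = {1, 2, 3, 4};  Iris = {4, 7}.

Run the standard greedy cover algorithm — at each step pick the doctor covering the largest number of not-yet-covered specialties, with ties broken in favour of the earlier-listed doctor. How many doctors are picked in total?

3

Greedy: pick Comet (covers 5 new) → pick Atlas (covers 1 new) → pick Bravo (covers 1 new). Total picks: 3.
(The true minimum cover uses only 2 doctors, so greedy is not optimal here.)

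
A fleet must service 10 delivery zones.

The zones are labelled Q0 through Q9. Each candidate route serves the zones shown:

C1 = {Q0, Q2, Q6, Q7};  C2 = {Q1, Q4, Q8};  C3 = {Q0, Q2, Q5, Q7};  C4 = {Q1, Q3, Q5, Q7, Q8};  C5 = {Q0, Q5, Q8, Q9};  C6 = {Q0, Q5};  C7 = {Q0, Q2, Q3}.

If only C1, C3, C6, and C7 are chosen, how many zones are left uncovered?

4

Union of C1, C3, C6, C7 = {Q0, Q2, Q3, Q5, Q6, Q7}.
Not covered: Q1, Q4, Q8, Q9 — 4 zones.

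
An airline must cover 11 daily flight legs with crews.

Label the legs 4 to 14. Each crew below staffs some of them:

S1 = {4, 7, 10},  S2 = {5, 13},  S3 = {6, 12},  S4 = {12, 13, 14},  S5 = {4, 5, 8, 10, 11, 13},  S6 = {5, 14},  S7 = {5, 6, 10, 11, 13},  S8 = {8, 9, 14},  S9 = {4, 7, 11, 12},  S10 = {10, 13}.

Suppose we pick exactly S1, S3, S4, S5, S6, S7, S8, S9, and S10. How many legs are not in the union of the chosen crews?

Union of S1, S3, S4, S5, S6, S7, S8, S9, S10 = {4, 5, 6, 7, 8, 9, 10, 11, 12, 13, 14} — that's every leg, so 0 are uncovered.

0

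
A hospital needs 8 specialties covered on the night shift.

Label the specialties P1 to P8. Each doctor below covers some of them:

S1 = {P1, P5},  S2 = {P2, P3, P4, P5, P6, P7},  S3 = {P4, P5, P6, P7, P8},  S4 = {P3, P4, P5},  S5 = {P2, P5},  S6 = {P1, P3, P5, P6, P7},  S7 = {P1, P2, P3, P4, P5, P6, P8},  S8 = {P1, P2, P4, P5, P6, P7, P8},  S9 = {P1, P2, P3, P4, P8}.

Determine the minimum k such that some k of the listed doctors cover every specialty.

2

Take {S7, S8}. Their union is {P1, P2, P3, P4, P5, P6, P7, P8}, which is all 8 specialties.
No single doctor has all 8 specialties (the largest, S7, has 7), so 2 is optimal.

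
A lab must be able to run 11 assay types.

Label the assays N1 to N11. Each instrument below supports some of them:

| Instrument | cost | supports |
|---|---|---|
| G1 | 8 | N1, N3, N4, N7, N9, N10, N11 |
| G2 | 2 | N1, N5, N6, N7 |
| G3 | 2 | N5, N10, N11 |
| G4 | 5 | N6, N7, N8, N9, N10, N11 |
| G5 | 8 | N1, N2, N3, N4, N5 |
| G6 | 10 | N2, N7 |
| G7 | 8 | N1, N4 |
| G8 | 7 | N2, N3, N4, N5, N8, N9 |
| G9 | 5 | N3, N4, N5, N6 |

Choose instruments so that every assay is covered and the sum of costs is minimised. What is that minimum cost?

11

G2, G3, G8 together cover every assay (G2 ∪ G3 ∪ G8 = {N1, N2, N3, N4, N5, N6, N7, N8, N9, N10, N11}); total cost 2 + 2 + 7 = 11.
No covering selection has total cost below 11.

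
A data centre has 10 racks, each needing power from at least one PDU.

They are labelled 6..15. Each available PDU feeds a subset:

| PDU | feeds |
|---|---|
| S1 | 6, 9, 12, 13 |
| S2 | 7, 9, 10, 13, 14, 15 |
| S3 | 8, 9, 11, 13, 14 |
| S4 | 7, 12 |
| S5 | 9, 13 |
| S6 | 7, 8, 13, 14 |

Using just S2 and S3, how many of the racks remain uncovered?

Union of S2, S3 = {7, 8, 9, 10, 11, 13, 14, 15}.
Not covered: 6, 12 — 2 racks.

2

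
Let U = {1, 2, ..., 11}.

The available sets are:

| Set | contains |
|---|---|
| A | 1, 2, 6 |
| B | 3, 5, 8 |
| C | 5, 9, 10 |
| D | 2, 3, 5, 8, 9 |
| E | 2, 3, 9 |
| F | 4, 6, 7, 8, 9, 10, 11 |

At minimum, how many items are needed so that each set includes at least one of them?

The 3 items {2, 5, 10} hit every set.
No choice of 2 items meets every set, so 3 is the minimum.

3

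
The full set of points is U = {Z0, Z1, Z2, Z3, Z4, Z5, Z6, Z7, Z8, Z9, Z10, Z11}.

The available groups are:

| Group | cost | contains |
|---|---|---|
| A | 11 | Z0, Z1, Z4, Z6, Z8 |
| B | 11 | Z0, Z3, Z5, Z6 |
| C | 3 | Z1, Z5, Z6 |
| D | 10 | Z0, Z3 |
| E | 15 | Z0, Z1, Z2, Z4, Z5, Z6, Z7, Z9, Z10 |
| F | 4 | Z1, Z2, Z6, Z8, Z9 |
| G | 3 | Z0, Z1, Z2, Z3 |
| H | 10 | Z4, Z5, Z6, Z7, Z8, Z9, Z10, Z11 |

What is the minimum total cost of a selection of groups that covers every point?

13

G, H together cover every point (G ∪ H = {Z0, Z1, Z2, Z3, Z4, Z5, Z6, Z7, Z8, Z9, Z10, Z11}); total cost 3 + 10 = 13.
No covering selection has total cost below 13.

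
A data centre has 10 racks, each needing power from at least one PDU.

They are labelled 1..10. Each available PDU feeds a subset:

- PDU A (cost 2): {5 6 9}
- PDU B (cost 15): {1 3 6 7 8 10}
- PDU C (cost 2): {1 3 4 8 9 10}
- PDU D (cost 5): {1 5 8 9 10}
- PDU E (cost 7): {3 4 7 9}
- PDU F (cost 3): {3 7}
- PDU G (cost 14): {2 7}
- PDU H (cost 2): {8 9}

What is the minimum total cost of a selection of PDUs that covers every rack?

18

A, C, G together cover every rack (A ∪ C ∪ G = {1, 2, 3, 4, 5, 6, 7, 8, 9, 10}); total cost 2 + 2 + 14 = 18.
The greedy pick C, A, F, G costs 21; no covering selection beats 18.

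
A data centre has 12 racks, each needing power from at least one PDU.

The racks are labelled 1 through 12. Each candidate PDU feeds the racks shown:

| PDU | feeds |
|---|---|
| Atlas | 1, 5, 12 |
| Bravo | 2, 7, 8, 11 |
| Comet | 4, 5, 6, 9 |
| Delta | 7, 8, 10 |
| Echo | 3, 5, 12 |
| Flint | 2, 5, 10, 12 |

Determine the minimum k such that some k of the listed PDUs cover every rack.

5

Atlas and Bravo and Comet and Delta and Echo together: Atlas ∪ Bravo ∪ Comet ∪ Delta ∪ Echo = {1, 2, 3, 4, 5, 6, 7, 8, 9, 10, 11, 12} — every rack is covered.
No 4 of the 6 PDUs cover everything (all 15 combinations miss at least one rack), so 5 is optimal.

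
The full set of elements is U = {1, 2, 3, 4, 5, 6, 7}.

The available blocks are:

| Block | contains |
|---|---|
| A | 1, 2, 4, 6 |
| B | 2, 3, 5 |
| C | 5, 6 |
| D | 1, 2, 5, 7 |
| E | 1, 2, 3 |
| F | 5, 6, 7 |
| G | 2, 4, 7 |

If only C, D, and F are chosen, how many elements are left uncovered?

2

Union of C, D, F = {1, 2, 5, 6, 7}.
Not covered: 3, 4 — 2 elements.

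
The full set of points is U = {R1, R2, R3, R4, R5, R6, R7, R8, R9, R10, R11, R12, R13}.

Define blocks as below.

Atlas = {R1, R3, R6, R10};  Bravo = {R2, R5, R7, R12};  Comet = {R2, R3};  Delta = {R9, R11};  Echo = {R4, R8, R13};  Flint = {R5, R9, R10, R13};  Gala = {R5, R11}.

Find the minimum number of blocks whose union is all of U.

Atlas, Bravo, Delta, and Echo cover everything between them: the union {R1, R2, R3, R4, R5, R6, R7, R8, R9, R10, R11, R12, R13} is all of U.
Each block has at most 4 points, and 3·4 = 12 < 13 — so at least 4 blocks are needed, and 4 is optimal.

4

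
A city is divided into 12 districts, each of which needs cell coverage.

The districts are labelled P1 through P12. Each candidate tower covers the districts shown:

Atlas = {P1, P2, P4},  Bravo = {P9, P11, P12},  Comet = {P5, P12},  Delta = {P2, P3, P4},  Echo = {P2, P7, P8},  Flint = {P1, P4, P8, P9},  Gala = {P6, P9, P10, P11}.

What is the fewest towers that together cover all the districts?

5

Take {Atlas, Comet, Delta, Echo, Gala}. Their union is {P1, P2, P3, P4, P5, P6, P7, P8, P9, P10, P11, P12}, which is all 12 districts.
No 4 of the 7 towers cover everything (all 35 combinations miss at least one district), so 5 is optimal.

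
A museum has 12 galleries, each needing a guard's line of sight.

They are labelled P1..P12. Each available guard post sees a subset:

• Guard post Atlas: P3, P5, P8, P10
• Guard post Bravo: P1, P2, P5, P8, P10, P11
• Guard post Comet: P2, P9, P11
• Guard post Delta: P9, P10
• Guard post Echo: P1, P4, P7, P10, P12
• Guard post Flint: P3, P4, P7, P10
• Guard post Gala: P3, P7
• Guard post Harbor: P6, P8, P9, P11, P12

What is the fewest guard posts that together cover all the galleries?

Bravo and Flint and Harbor together: Bravo ∪ Flint ∪ Harbor = {P1, P2, P3, P4, P5, P6, P7, P8, P9, P10, P11, P12} — every gallery is covered.
Only Harbor contains P6, so Harbor is forced; the remaining 7 galleries need at least 2 more guard posts (each remaining guard post adds at most 4) — so at least 3 guard posts are needed, and 3 is optimal.

3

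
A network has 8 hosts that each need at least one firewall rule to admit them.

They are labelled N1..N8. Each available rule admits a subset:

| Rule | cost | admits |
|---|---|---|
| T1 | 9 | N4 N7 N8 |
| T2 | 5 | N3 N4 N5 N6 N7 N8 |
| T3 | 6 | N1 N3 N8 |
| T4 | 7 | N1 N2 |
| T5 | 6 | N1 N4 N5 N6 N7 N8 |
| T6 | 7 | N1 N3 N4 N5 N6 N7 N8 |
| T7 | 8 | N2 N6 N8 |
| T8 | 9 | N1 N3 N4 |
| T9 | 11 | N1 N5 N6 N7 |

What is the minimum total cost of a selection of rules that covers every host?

T2, T4 together cover every host (T2 ∪ T4 = {N1, N2, N3, N4, N5, N6, N7, N8}); total cost 5 + 7 = 12.
No covering selection has total cost below 12.

12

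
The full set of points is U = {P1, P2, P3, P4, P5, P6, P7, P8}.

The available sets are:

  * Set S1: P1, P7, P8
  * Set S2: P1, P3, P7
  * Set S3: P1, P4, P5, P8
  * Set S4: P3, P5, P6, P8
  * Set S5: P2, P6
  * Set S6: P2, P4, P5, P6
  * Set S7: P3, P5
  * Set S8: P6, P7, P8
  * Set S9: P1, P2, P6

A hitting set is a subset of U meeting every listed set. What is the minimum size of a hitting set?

3

H = {P2, P5, P7} meets every set (each contains at least one member of H), and |H| = 3.
The sets S1, S5, S7 are pairwise disjoint, so any hitting set needs a separate point for each — at least 3. Hence 3 is optimal.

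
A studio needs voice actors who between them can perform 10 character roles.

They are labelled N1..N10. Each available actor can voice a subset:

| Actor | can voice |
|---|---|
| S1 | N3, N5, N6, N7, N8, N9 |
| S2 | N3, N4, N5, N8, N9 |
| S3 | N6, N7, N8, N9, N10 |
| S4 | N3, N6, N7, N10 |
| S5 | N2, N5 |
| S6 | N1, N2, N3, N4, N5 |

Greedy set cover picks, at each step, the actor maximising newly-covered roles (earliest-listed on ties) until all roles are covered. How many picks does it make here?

3

Greedy: pick S1 (covers 6 new) → pick S6 (covers 3 new) → pick S3 (covers 1 new). Total picks: 3.
(The true minimum cover uses only 2 actors, so greedy is not optimal here.)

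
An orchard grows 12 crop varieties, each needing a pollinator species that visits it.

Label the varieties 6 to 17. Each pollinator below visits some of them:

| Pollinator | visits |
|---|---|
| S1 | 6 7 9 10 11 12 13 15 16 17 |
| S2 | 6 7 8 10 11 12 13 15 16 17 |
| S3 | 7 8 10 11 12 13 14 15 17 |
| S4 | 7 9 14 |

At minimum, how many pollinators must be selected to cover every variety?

S1 and S3 together: S1 ∪ S3 = {6, 7, 8, 9, 10, 11, 12, 13, 14, 15, 16, 17} — every variety is covered.
No single pollinator has all 12 varieties (the largest, S1, has 10), so 2 is optimal.

2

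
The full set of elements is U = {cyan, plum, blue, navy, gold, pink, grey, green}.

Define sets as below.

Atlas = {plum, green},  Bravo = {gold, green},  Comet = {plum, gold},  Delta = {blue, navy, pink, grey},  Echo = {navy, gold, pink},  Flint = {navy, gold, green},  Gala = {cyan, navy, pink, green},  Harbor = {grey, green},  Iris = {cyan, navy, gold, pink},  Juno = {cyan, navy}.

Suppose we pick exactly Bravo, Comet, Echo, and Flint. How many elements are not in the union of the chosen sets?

Union of Bravo, Comet, Echo, Flint = {plum, navy, gold, pink, green}.
Not covered: cyan, blue, grey — 3 elements.

3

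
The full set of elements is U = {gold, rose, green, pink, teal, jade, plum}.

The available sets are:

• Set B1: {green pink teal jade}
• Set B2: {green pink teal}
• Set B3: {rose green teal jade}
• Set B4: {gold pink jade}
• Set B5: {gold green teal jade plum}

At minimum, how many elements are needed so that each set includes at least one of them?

Take H = {green, pink}. Each listed set contains at least one of these, so H is a hitting set of size 2.
No single element lies in every set, so at least 2 are needed and 2 is optimal.

2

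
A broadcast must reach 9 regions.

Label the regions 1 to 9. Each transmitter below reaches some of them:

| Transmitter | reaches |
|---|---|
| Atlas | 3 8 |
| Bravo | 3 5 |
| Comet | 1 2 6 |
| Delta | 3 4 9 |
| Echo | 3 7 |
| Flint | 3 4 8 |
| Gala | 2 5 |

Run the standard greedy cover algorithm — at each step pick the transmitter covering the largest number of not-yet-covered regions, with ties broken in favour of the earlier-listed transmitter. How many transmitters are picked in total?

Greedy: pick Comet (covers 3 new) → pick Delta (covers 3 new) → pick Atlas (covers 1 new) → pick Bravo (covers 1 new) → pick Echo (covers 1 new). Total picks: 5.

5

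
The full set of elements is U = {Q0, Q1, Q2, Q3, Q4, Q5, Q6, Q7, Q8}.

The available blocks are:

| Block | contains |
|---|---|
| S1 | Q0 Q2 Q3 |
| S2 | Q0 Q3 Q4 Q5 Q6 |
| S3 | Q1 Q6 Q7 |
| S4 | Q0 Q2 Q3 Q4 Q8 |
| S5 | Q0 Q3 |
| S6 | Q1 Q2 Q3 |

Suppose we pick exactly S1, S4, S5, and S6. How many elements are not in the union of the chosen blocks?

Union of S1, S4, S5, S6 = {Q0, Q1, Q2, Q3, Q4, Q8}.
Not covered: Q5, Q6, Q7 — 3 elements.

3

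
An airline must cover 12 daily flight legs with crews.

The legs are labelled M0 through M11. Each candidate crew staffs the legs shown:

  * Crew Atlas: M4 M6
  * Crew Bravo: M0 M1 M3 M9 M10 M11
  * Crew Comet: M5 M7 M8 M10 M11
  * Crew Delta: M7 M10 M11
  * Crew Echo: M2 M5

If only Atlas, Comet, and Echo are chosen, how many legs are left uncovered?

Union of Atlas, Comet, Echo = {M2, M4, M5, M6, M7, M8, M10, M11}.
Not covered: M0, M1, M3, M9 — 4 legs.

4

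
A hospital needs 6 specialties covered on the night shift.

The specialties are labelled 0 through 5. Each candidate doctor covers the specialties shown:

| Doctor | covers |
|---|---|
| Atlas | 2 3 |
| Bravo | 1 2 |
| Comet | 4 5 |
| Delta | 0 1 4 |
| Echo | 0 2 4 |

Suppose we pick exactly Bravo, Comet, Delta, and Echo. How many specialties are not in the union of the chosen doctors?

1

Union of Bravo, Comet, Delta, Echo = {0, 1, 2, 4, 5}.
Not covered: 3 — 1 specialty.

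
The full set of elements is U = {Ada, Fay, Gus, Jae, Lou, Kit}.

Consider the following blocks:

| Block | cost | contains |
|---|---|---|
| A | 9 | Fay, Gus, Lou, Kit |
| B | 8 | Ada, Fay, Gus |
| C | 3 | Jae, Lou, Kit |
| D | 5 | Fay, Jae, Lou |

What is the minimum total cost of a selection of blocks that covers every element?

B, C together cover every element (B ∪ C = {Ada, Fay, Gus, Jae, Lou, Kit}); total cost 8 + 3 = 11.
No covering selection has total cost below 11.

11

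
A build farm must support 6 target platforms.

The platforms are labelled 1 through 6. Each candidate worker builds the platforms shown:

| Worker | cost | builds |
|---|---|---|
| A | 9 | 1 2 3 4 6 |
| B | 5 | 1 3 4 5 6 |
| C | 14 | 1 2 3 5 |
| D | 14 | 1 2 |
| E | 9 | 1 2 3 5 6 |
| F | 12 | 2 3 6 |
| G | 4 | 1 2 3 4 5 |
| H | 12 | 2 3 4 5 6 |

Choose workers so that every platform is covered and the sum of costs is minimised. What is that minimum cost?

9

B, G together cover every platform (B ∪ G = {1, 2, 3, 4, 5, 6}); total cost 5 + 4 = 9.
No covering selection has total cost below 9.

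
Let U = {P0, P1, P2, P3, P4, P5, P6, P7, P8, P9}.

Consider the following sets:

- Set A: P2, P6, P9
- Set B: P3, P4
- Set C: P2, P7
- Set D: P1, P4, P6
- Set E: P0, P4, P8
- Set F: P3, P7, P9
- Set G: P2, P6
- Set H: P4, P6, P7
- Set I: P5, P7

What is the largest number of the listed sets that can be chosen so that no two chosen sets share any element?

3

A, B, I are pairwise disjoint (A={P2,P6,P9}; B={P3,P4}; I={P5,P7}).
Every remaining set overlaps one of these, and no 4 of the listed sets are pairwise disjoint, so 3 is the maximum.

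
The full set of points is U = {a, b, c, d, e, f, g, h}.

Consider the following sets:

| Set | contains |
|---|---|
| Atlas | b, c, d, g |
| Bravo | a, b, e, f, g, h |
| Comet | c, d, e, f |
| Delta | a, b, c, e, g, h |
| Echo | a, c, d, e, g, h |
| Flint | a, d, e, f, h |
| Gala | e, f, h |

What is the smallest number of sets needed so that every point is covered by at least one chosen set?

Atlas and Bravo together: Atlas ∪ Bravo = {a, b, c, d, e, f, g, h} — every point is covered.
No single set has all 8 points (the largest, Bravo, has 6), so 2 is optimal.

2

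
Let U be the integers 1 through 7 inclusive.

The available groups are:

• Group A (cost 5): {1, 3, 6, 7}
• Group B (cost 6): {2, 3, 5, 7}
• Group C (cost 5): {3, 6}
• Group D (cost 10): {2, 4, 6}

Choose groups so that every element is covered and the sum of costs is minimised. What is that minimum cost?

A, B, D together cover every element (A ∪ B ∪ D = {1, 2, 3, 4, 5, 6, 7}); total cost 5 + 6 + 10 = 21.
No covering selection has total cost below 21.

21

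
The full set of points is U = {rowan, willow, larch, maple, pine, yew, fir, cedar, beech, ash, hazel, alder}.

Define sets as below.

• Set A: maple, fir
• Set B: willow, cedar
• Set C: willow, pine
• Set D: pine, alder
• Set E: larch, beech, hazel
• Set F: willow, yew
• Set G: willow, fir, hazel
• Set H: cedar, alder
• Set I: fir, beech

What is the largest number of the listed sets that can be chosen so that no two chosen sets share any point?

4

A, C, E, H are pairwise disjoint (A={maple,fir}; C={willow,pine}; E={larch,beech,hazel}; H={cedar,alder}).
Every remaining set overlaps one of these, and no 5 of the listed sets are pairwise disjoint, so 4 is the maximum.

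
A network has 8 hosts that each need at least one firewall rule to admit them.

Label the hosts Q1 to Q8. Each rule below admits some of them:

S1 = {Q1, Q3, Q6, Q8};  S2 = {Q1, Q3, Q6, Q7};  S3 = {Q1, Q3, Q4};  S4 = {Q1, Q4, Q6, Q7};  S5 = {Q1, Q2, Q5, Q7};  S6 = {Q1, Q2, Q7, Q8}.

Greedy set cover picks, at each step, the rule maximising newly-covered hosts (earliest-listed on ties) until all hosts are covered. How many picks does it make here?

Greedy: pick S1 (covers 4 new) → pick S5 (covers 3 new) → pick S3 (covers 1 new). Total picks: 3.

3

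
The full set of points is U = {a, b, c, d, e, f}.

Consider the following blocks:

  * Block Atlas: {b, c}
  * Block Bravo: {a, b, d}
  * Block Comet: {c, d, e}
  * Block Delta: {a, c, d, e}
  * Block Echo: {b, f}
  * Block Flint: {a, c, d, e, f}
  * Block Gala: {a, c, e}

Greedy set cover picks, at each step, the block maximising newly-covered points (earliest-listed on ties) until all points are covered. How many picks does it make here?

2

Greedy: pick Flint (covers 5 new) → pick Atlas (covers 1 new). Total picks: 2.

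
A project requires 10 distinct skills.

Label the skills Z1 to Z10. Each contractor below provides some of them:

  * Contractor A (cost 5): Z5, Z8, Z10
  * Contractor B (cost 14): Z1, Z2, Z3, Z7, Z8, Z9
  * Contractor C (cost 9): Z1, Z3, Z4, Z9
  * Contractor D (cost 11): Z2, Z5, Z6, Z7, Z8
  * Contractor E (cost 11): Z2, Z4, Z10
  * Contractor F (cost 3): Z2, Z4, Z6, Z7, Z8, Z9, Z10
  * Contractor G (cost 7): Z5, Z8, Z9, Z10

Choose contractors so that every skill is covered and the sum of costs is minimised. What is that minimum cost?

A, C, F together cover every skill (A ∪ C ∪ F = {Z1, Z2, Z3, Z4, Z5, Z6, Z7, Z8, Z9, Z10}); total cost 5 + 9 + 3 = 17.
No covering selection has total cost below 17.

17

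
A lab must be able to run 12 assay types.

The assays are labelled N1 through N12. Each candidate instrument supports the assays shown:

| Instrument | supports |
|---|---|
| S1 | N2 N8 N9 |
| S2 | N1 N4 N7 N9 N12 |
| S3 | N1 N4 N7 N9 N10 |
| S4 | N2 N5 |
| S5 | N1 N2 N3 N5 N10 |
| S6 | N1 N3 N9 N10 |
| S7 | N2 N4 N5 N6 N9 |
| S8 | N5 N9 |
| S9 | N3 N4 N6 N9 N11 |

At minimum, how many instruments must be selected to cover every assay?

S1 and S2 and S5 and S9 together: S1 ∪ S2 ∪ S5 ∪ S9 = {N1, N2, N3, N4, N5, N6, N7, N8, N9, N10, N11, N12} — every assay is covered.
Only S1 contains N8, so S1 is forced; the remaining 9 assays need at least 3 more instruments (each remaining instrument adds at most 4) — so at least 4 instruments are needed, and 4 is optimal.

4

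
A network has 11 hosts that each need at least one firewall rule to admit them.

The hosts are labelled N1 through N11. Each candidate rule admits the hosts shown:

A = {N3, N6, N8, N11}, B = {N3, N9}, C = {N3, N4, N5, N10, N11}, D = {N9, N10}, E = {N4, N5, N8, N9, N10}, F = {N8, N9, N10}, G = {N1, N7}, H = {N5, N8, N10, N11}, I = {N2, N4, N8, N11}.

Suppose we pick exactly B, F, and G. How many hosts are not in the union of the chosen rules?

5

Union of B, F, G = {N1, N3, N7, N8, N9, N10}.
Not covered: N2, N4, N5, N6, N11 — 5 hosts.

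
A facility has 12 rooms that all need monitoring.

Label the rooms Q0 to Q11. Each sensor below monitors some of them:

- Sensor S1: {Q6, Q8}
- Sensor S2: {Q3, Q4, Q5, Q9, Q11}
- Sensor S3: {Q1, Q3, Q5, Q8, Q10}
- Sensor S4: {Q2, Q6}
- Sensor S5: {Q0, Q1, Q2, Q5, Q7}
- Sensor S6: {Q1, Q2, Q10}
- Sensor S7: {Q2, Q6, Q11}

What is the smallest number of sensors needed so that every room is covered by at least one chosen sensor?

4

Take {S2, S3, S4, S5}. Their union is {Q0, Q1, Q2, Q3, Q4, Q5, Q6, Q7, Q8, Q9, Q10, Q11}, which is all 12 rooms.
No 3 of the 7 sensors cover everything (all 35 combinations miss at least one room), so 4 is optimal.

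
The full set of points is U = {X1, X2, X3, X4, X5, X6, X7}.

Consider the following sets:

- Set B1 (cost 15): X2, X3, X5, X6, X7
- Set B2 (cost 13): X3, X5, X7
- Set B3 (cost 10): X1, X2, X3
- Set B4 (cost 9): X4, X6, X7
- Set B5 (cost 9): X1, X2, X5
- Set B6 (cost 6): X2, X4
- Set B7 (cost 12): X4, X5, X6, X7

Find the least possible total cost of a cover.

B3, B7 together cover every point (B3 ∪ B7 = {X1, X2, X3, X4, X5, X6, X7}); total cost 10 + 12 = 22.
The greedy pick B1, B6, B5 costs 30; no covering selection beats 22.

22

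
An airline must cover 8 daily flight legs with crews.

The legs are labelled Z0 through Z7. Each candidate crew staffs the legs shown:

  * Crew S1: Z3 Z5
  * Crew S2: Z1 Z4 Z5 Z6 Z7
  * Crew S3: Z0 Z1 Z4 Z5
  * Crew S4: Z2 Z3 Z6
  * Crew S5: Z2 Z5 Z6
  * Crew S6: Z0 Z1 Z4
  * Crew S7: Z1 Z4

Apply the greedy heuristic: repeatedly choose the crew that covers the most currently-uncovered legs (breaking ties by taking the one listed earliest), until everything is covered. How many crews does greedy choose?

Greedy: pick S2 (covers 5 new) → pick S4 (covers 2 new) → pick S3 (covers 1 new). Total picks: 3.

3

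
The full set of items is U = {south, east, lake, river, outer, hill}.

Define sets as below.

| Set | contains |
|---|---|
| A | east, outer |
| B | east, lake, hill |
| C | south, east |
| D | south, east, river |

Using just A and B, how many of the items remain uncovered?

Union of A, B = {east, lake, outer, hill}.
Not covered: south, river — 2 items.

2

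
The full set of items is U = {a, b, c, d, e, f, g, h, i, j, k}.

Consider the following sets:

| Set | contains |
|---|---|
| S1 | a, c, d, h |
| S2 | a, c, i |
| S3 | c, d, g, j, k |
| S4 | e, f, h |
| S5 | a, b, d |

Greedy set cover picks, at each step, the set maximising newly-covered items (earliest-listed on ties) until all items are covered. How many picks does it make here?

4

Greedy: pick S3 (covers 5 new) → pick S4 (covers 3 new) → pick S2 (covers 2 new) → pick S5 (covers 1 new). Total picks: 4.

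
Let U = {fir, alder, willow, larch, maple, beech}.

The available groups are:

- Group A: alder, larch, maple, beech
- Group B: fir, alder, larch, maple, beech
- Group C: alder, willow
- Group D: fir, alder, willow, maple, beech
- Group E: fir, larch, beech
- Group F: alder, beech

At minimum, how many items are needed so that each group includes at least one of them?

2

Take H = {fir, alder}. Each listed group contains at least one of these, so H is a hitting set of size 2.
The groups C, E are pairwise disjoint, so any hitting set needs a separate item for each — at least 2. Hence 2 is optimal.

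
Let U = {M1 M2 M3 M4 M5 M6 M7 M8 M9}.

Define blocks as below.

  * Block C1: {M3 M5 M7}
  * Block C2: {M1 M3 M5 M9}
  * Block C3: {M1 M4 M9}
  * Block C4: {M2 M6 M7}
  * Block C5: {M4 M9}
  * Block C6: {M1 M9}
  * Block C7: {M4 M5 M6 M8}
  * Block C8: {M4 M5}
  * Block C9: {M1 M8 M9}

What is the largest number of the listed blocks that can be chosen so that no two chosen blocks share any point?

C4, C6, C8 are pairwise disjoint (C4={M2,M6,M7}; C6={M1,M9}; C8={M4,M5}).
Every remaining block overlaps one of these, and no 4 of the listed blocks are pairwise disjoint, so 3 is the maximum.

3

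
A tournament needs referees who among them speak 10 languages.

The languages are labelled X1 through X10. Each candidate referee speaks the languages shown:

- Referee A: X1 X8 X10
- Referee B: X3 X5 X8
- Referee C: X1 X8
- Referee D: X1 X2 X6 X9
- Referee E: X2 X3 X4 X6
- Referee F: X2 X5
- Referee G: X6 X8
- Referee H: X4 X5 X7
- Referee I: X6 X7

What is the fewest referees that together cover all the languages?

Take {A, D, E, H}. Their union is {X1, X2, X3, X4, X5, X6, X7, X8, X9, X10}, which is all 10 languages.
No 3 of the 9 referees cover everything (all 84 combinations miss at least one language), so 4 is optimal.

4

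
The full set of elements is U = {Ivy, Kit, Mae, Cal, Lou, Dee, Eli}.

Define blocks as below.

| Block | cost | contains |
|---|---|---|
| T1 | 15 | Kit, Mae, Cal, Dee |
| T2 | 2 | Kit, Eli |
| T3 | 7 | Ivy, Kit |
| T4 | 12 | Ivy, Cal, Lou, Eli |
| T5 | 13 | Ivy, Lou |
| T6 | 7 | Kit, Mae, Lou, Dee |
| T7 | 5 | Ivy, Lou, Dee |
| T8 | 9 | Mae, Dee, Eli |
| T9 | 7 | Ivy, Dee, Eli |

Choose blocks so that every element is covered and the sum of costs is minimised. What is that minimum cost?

19

T4, T6 together cover every element (T4 ∪ T6 = {Ivy, Kit, Mae, Cal, Lou, Dee, Eli}); total cost 12 + 7 = 19.
The greedy pick T2, T7, T6, T4 costs 26; no covering selection beats 19.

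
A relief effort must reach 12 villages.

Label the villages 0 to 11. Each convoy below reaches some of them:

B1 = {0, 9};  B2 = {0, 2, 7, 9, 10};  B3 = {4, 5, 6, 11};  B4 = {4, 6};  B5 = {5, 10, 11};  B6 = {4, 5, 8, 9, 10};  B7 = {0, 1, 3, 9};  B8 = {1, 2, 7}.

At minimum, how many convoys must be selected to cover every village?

4

Take {B2, B3, B6, B7}. Their union is {0, 1, 2, 3, 4, 5, 6, 7, 8, 9, 10, 11}, which is all 12 villages.
Only B6 contains 8, so B6 is forced; the remaining 7 villages need at least 3 more convoys (each remaining convoy adds at most 3) — so at least 4 convoys are needed, and 4 is optimal.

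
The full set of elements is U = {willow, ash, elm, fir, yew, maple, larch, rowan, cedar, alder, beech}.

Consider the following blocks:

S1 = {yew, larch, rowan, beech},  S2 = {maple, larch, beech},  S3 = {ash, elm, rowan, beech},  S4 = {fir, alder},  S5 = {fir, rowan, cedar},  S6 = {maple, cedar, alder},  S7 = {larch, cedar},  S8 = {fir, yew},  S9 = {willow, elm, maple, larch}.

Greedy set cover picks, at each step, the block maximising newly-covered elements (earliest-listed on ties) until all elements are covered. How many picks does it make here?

Greedy: pick S1 (covers 4 new) → pick S6 (covers 3 new) → pick S3 (covers 2 new) → pick S4 (covers 1 new) → pick S9 (covers 1 new). Total picks: 5.
(The true minimum cover uses only 4 blocks, so greedy is not optimal here.)

5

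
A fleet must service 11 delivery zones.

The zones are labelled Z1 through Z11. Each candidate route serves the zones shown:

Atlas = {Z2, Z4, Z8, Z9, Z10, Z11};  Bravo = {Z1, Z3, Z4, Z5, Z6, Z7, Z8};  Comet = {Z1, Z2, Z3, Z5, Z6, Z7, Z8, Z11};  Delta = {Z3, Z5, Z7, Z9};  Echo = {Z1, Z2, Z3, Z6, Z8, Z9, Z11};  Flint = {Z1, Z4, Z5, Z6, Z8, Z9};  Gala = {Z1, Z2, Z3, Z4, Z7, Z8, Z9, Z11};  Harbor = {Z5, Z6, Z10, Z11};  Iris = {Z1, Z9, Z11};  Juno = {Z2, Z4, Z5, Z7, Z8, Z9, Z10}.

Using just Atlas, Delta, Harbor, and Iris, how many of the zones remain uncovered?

0

Union of Atlas, Delta, Harbor, Iris = {Z1, Z2, Z3, Z4, Z5, Z6, Z7, Z8, Z9, Z10, Z11} — that's every zone, so 0 are uncovered.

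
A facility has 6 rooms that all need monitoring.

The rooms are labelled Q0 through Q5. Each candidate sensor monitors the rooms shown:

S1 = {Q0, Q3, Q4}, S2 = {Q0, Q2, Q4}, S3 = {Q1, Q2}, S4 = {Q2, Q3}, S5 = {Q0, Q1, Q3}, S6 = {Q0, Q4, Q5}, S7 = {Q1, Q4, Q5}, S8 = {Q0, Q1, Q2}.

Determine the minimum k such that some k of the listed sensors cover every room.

Take {S4, S5, S7}. Their union is {Q0, Q1, Q2, Q3, Q4, Q5}, which is all 6 rooms.
No 2 of the 8 sensors cover everything (all 28 combinations miss at least one room), so 3 is optimal.

3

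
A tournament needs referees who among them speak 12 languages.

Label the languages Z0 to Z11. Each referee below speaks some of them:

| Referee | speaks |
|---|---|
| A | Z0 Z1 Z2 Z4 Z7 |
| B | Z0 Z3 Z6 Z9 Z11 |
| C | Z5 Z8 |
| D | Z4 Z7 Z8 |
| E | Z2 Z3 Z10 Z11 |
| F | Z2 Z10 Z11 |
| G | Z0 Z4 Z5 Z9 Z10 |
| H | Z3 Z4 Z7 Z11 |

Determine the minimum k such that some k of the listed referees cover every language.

A and B and D and G together: A ∪ B ∪ D ∪ G = {Z0, Z1, Z2, Z3, Z4, Z5, Z6, Z7, Z8, Z9, Z10, Z11} — every language is covered.
No 3 of the 8 referees cover everything (all 56 combinations miss at least one language), so 4 is optimal.

4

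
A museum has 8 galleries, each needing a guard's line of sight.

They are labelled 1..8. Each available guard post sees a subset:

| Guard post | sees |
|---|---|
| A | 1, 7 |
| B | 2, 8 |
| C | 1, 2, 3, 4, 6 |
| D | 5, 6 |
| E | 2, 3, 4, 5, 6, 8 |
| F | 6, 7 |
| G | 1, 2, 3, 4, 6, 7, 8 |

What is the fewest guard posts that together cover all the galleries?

Take {D, G}. Their union is {1, 2, 3, 4, 5, 6, 7, 8}, which is all 8 galleries.
No single guard post has all 8 galleries (the largest, G, has 7), so 2 is optimal.

2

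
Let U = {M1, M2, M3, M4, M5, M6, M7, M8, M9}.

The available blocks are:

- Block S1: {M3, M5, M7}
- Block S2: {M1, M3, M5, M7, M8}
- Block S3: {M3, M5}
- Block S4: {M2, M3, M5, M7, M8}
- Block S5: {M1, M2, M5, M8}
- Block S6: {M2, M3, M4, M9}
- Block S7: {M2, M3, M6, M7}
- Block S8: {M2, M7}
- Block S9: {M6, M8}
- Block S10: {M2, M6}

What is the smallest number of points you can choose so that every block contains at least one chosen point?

The 3 points {M2, M5, M8} hit every block.
The blocks S3, S8, S9 are pairwise disjoint, so any hitting set needs a separate point for each — at least 3. Hence 3 is optimal.

3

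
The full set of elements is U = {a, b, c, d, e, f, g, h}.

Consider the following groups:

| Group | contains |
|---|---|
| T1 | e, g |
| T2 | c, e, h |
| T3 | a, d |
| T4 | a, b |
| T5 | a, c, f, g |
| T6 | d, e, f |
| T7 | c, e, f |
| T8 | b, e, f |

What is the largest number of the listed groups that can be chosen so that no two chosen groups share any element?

T3, T8 are pairwise disjoint (T3={a,d}; T8={b,e,f}).
Every remaining group overlaps one of these, and no 3 of the listed groups are pairwise disjoint, so 2 is the maximum.

2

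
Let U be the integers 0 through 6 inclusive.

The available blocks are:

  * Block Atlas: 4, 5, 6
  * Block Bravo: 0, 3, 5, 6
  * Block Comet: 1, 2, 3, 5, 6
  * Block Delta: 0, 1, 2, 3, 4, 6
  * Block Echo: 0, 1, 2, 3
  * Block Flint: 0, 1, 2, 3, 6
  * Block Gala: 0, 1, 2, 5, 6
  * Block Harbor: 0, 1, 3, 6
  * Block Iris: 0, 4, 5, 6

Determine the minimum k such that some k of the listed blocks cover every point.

2

Atlas and Flint cover everything between them: the union {0, 1, 2, 3, 4, 5, 6} is all of U.
No single block has all 7 points (the largest, Delta, has 6), so 2 is optimal.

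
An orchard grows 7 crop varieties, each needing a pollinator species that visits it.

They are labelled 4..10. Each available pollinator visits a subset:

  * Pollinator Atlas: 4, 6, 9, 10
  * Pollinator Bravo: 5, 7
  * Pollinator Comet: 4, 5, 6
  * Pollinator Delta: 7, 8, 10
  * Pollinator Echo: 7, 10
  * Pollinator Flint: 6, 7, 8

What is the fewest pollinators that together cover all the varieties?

Atlas and Bravo and Delta together: Atlas ∪ Bravo ∪ Delta = {4, 5, 6, 7, 8, 9, 10} — every variety is covered.
Only Atlas contains 9, so Atlas is forced; the remaining 3 varieties need at least 2 more pollinators (each remaining pollinator adds at most 2) — so at least 3 pollinators are needed, and 3 is optimal.

3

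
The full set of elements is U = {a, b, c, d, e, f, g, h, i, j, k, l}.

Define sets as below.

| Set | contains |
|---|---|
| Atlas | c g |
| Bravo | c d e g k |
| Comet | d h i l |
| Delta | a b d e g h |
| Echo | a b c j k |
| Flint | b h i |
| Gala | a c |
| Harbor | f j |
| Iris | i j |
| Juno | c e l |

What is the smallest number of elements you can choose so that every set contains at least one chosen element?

T = {c, h, j} meets every set (each contains at least one member of T), and |T| = 3.
The sets Comet, Gala, Harbor are pairwise disjoint, so any hitting set needs a separate element for each — at least 3. Hence 3 is optimal.

3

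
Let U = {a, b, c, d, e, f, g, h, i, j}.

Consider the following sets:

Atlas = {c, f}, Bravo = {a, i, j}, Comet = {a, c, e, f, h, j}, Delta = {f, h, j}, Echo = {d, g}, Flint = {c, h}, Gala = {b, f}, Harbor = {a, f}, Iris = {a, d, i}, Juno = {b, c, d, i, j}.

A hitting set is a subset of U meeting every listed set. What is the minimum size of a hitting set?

4

The 4 items {c, f, g, i} hit every set.
The sets Bravo, Echo, Flint, Gala are pairwise disjoint, so any hitting set needs a separate item for each — at least 4. Hence 4 is optimal.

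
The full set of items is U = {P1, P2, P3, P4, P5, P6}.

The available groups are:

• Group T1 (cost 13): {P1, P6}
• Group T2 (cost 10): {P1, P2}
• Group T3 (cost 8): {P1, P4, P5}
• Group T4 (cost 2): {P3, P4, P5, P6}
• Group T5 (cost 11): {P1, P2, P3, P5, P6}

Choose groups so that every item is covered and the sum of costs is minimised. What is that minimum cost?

12

T2, T4 together cover every item (T2 ∪ T4 = {P1, P2, P3, P4, P5, P6}); total cost 10 + 2 = 12.
No covering selection has total cost below 12.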